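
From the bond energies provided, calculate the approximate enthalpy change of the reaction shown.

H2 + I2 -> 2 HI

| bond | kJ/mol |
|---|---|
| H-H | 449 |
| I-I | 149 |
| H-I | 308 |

Bonds broken (reactants):
  H-H: 1 × 449 = 449
  I-I: 1 × 149 = 149
  Σ(broken) = 598 kJ
Bonds formed (products):
  H-I: 2 × 308 = 616
  Σ(formed) = 616 kJ
ΔH = Σ(broken) − Σ(formed) = 598 − 616 = −18 kJ

ΔH ≈ −18 kJ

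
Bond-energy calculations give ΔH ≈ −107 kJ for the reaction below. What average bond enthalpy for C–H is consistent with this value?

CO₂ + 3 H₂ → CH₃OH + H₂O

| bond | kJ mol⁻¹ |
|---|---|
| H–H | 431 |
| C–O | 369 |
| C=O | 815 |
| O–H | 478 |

Let D be the C–H bond energy.
Σ(broken) = 2×815 + 3×431 = 2923
Σ(formed) = 3×D + 1×369 + 3×478 = 1803 + 3D
ΔH = Σ(broken) − Σ(formed) = (2923) − (1803 + 3D) = +1120 − 3D
Setting this equal to −107 kJ gives 3D = 1227, so D = 409 kJ/mol.

D(C–H) ≈ 409 kJ/mol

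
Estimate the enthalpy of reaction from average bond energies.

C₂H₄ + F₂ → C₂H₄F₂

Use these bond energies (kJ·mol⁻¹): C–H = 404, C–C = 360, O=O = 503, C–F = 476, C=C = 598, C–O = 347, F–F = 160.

Bonds broken (reactants):
  C–H: 4 × 404 = 1616
  C=C: 1 × 598 = 598
  F–F: 1 × 160 = 160
  Σ(broken) = 2374 kJ
Bonds formed (products):
  C–C: 1 × 360 = 360
  C–F: 2 × 476 = 952
  C–H: 4 × 404 = 1616
  Σ(formed) = 2928 kJ
ΔH = Σ(broken) − Σ(formed) = 2374 − 2928 = −554 kJ

ΔH ≈ −554 kJ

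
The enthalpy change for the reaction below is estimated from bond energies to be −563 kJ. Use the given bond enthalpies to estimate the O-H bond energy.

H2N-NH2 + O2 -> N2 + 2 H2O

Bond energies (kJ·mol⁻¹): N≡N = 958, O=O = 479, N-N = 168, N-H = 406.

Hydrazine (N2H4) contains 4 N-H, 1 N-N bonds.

Let D be the O-H bond energy.
Σ(broken) = 4×406 + 1×168 + 1×479 = 2271
Σ(formed) = 1×958 + 4×D = 958 + 4D
ΔH = Σ(broken) − Σ(formed) = (2271) − (958 + 4D) = +1313 − 4D
Setting this equal to −563 kJ gives 4D = 1876, so D = 469 kJ/mol.

D(O-H) ≈ 469 kJ/mol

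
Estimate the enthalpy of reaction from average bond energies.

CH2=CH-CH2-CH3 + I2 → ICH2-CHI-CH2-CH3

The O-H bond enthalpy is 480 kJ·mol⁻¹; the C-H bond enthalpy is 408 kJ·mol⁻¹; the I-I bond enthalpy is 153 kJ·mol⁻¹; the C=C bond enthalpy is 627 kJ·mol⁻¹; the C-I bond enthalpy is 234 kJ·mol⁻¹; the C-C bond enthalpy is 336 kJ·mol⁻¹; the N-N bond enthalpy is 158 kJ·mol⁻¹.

ΔH ≈ −24 kJ

Bonds broken (reactants):
  C-C: 2 × 336 = 672
  C-H: 8 × 408 = 3264
  C=C: 1 × 627 = 627
  I-I: 1 × 153 = 153
  Σ(broken) = 4716 kJ
Bonds formed (products):
  C-C: 3 × 336 = 1008
  C-H: 8 × 408 = 3264
  C-I: 2 × 234 = 468
  Σ(formed) = 4740 kJ
ΔH = Σ(broken) − Σ(formed) = 4716 − 4740 = −24 kJ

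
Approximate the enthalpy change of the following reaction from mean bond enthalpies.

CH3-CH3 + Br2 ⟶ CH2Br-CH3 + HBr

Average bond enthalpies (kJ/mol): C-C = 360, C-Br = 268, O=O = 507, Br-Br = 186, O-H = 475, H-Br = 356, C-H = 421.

ΔH ≈ −17 kJ

Bonds broken (reactants):
  Br-Br: 1 × 186 = 186
  C-C: 1 × 360 = 360
  C-H: 6 × 421 = 2526
  Σ(broken) = 3072 kJ
Bonds formed (products):
  C-Br: 1 × 268 = 268
  C-C: 1 × 360 = 360
  C-H: 5 × 421 = 2105
  H-Br: 1 × 356 = 356
  Σ(formed) = 3089 kJ
ΔH = Σ(broken) − Σ(formed) = 3072 − 3089 = −17 kJ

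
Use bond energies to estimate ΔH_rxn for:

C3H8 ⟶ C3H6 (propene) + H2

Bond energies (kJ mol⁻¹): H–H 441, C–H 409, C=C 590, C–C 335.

ΔH ≈ +122 kJ

Bonds broken (reactants):
  C–C: 2 × 335 = 670
  C–H: 8 × 409 = 3272
  Σ(broken) = 3942 kJ
Bonds formed (products):
  C–C: 1 × 335 = 335
  C–H: 6 × 409 = 2454
  C=C: 1 × 590 = 590
  H–H: 1 × 441 = 441
  Σ(formed) = 3820 kJ
ΔH = Σ(broken) − Σ(formed) = 3942 − 3820 = +122 kJ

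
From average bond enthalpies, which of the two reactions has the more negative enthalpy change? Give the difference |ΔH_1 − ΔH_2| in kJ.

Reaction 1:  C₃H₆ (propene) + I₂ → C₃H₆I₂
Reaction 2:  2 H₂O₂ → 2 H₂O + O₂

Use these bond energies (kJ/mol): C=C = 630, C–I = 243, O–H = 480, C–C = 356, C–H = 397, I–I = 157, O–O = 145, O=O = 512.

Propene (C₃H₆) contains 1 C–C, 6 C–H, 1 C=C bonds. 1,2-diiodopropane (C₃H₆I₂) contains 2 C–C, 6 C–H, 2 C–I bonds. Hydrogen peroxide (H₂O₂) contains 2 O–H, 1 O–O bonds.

Reaction 1:
  Bonds broken (reactants):
    C–C: 1 × 356 = 356
    C–H: 6 × 397 = 2382
    C=C: 1 × 630 = 630
    I–I: 1 × 157 = 157
    Σ(broken) = 3525 kJ
  Bonds formed (products):
    C–C: 2 × 356 = 712
    C–H: 6 × 397 = 2382
    C–I: 2 × 243 = 486
    Σ(formed) = 3580 kJ
  ΔH_1 = 3525 − 3580 = −55 kJ
Reaction 2:
  Bonds broken (reactants):
    O–H: 4 × 480 = 1920
    O–O: 2 × 145 = 290
    Σ(broken) = 2210 kJ
  Bonds formed (products):
    O–H: 4 × 480 = 1920
    O=O: 1 × 512 = 512
    Σ(formed) = 2432 kJ
  ΔH_2 = 2210 − 2432 = −222 kJ
ΔH_1 − ΔH_2 = +167 kJ, so reaction 2 has the more negative ΔH; |ΔH_1 − ΔH_2| = 167 kJ.

Reaction 2, by 167 kJ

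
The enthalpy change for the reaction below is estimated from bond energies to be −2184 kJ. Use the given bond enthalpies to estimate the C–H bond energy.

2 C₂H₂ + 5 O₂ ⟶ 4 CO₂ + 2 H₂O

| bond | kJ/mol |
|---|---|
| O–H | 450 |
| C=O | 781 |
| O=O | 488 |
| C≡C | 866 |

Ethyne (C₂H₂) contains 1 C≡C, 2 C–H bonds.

D(C–H) ≈ 423 kJ/mol

Let D be the C–H bond energy.
Σ(broken) = 2×866 + 4×D + 5×488 = 4172 + 4D
Σ(formed) = 8×781 + 4×450 = 8048
ΔH = Σ(broken) − Σ(formed) = (4172 + 4D) − (8048) = −3876 + 4D
Setting this equal to −2184 kJ gives 4D = 1692, so D = 423 kJ/mol.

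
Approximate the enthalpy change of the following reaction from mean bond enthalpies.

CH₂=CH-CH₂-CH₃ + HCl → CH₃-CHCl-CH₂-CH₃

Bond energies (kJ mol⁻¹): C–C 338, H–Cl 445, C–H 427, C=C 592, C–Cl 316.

ΔH ≈ −44 kJ

Bonds broken (reactants):
  C–C: 2 × 338 = 676
  C–H: 8 × 427 = 3416
  C=C: 1 × 592 = 592
  H–Cl: 1 × 445 = 445
  Σ(broken) = 5129 kJ
Bonds formed (products):
  C–C: 3 × 338 = 1014
  C–Cl: 1 × 316 = 316
  C–H: 9 × 427 = 3843
  Σ(formed) = 5173 kJ
ΔH = Σ(broken) − Σ(formed) = 5129 − 5173 = −44 kJ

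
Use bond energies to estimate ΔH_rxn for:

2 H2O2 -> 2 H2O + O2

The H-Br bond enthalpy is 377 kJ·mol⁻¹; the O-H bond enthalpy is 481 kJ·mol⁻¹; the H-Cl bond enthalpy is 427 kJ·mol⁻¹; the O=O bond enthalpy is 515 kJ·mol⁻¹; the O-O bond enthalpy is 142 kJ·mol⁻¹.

ΔH ≈ −231 kJ

Bonds broken (reactants):
  O-H: 4 × 481 = 1924
  O-O: 2 × 142 = 284
  Σ(broken) = 2208 kJ
Bonds formed (products):
  O-H: 4 × 481 = 1924
  O=O: 1 × 515 = 515
  Σ(formed) = 2439 kJ
ΔH = Σ(broken) − Σ(formed) = 2208 − 2439 = −231 kJ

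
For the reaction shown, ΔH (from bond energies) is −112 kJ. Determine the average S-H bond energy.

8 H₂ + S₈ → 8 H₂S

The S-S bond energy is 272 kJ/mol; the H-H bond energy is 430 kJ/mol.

D(S-H) ≈ 358 kJ/mol

Let D be the S-H bond energy.
Σ(broken) = 8×430 + 8×272 = 5616
Σ(formed) = 16×D = 16D
ΔH = Σ(broken) − Σ(formed) = (5616) − (16D) = +5616 − 16D
Setting this equal to −112 kJ gives 16D = 5728, so D = 358 kJ/mol.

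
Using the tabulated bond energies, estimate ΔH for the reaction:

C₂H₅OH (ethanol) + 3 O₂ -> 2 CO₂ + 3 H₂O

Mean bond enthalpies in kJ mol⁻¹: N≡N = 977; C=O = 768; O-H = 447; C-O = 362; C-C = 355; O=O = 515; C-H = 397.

ΔH ≈ −1060 kJ

Bonds broken (reactants):
  C-C: 1 × 355 = 355
  C-H: 5 × 397 = 1985
  C-O: 1 × 362 = 362
  O-H: 1 × 447 = 447
  O=O: 3 × 515 = 1545
  Σ(broken) = 4694 kJ
Bonds formed (products):
  C=O: 4 × 768 = 3072
  O-H: 6 × 447 = 2682
  Σ(formed) = 5754 kJ
ΔH = Σ(broken) − Σ(formed) = 4694 − 5754 = −1060 kJ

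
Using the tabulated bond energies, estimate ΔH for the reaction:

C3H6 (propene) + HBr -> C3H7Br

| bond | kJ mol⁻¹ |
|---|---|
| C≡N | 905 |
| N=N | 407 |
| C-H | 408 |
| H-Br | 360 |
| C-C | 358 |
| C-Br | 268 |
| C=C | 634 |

ΔH ≈ −40 kJ

Bonds broken (reactants):
  C-C: 1 × 358 = 358
  C-H: 6 × 408 = 2448
  C=C: 1 × 634 = 634
  H-Br: 1 × 360 = 360
  Σ(broken) = 3800 kJ
Bonds formed (products):
  C-Br: 1 × 268 = 268
  C-C: 2 × 358 = 716
  C-H: 7 × 408 = 2856
  Σ(formed) = 3840 kJ
ΔH = Σ(broken) − Σ(formed) = 3800 − 3840 = −40 kJ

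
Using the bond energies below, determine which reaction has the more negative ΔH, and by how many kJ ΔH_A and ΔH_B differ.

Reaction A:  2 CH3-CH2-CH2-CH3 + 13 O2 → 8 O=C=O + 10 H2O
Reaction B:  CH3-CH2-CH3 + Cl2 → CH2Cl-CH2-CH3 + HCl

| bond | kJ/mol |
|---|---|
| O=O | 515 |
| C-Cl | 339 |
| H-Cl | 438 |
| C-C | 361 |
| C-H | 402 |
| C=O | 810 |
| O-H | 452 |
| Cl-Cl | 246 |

Reaction A:
  Bonds broken (reactants):
    C-C: 6 × 361 = 2166
    C-H: 20 × 402 = 8040
    O=O: 13 × 515 = 6695
    Σ(broken) = 16901 kJ
  Bonds formed (products):
    C=O: 16 × 810 = 12960
    O-H: 20 × 452 = 9040
    Σ(formed) = 22000 kJ
  ΔH_A = 16901 − 22000 = −5099 kJ
Reaction B:
  Bonds broken (reactants):
    C-C: 2 × 361 = 722
    C-H: 8 × 402 = 3216
    Cl-Cl: 1 × 246 = 246
    Σ(broken) = 4184 kJ
  Bonds formed (products):
    C-C: 2 × 361 = 722
    C-Cl: 1 × 339 = 339
    C-H: 7 × 402 = 2814
    H-Cl: 1 × 438 = 438
    Σ(formed) = 4313 kJ
  ΔH_B = 4184 − 4313 = −129 kJ
ΔH_A − ΔH_B = −4970 kJ, so reaction A has the more negative ΔH; |ΔH_A − ΔH_B| = 4970 kJ.

Reaction A, by 4970 kJ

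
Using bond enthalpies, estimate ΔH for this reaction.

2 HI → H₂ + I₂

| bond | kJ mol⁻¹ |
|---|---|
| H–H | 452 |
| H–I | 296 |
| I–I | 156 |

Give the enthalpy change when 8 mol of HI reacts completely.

ΔH = −64 kJ

Bonds broken (reactants):
  H–I: 2 × 296 = 592
  Σ(broken) = 592 kJ
Bonds formed (products):
  H–H: 1 × 452 = 452
  I–I: 1 × 156 = 156
  Σ(formed) = 608 kJ
ΔH = Σ(broken) − Σ(formed) = 592 − 608 = −16 kJ
For 4× the reaction as written: 4 × (−16) = −64 kJ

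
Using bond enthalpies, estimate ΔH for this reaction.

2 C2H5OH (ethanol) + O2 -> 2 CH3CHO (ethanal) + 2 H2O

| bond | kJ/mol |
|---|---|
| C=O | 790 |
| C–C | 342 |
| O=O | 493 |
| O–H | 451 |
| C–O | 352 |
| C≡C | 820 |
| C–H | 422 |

ΔH ≈ −441 kJ

Bonds broken (reactants):
  C–C: 2 × 342 = 684
  C–H: 10 × 422 = 4220
  C–O: 2 × 352 = 704
  O–H: 2 × 451 = 902
  O=O: 1 × 493 = 493
  Σ(broken) = 7003 kJ
Bonds formed (products):
  C–C: 2 × 342 = 684
  C–H: 8 × 422 = 3376
  C=O: 2 × 790 = 1580
  O–H: 4 × 451 = 1804
  Σ(formed) = 7444 kJ
ΔH = Σ(broken) − Σ(formed) = 7003 − 7444 = −441 kJ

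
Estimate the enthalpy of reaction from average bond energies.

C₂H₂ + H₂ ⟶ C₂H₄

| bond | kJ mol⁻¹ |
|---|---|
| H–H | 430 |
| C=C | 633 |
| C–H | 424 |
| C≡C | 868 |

Bonds broken (reactants):
  C≡C: 1 × 868 = 868
  C–H: 2 × 424 = 848
  H–H: 1 × 430 = 430
  Σ(broken) = 2146 kJ
Bonds formed (products):
  C–H: 4 × 424 = 1696
  C=C: 1 × 633 = 633
  Σ(formed) = 2329 kJ
ΔH = Σ(broken) − Σ(formed) = 2146 − 2329 = −183 kJ

ΔH ≈ −183 kJ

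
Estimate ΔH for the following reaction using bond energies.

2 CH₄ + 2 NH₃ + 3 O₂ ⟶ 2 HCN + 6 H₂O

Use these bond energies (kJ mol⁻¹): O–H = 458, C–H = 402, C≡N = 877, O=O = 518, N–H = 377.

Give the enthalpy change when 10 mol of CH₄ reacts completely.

Bonds broken (reactants):
  C–H: 8 × 402 = 3216
  N–H: 6 × 377 = 2262
  O=O: 3 × 518 = 1554
  Σ(broken) = 7032 kJ
Bonds formed (products):
  C≡N: 2 × 877 = 1754
  C–H: 2 × 402 = 804
  O–H: 12 × 458 = 5496
  Σ(formed) = 8054 kJ
ΔH = Σ(broken) − Σ(formed) = 7032 − 8054 = −1022 kJ
For 5× the reaction as written: 5 × (−1022) = −5110 kJ

ΔH = −5110 kJ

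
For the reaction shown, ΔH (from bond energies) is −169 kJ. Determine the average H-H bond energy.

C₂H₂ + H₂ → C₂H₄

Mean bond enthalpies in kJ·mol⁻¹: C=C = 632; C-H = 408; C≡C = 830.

Let D be the H-H bond energy.
Σ(broken) = 1×830 + 2×408 + 1×D = 1646 + D
Σ(formed) = 4×408 + 1×632 = 2264
ΔH = Σ(broken) − Σ(formed) = (1646 + D) − (2264) = −618 + D
Setting this equal to −169 kJ gives D = 449 kJ/mol.

D(H-H) ≈ 449 kJ/mol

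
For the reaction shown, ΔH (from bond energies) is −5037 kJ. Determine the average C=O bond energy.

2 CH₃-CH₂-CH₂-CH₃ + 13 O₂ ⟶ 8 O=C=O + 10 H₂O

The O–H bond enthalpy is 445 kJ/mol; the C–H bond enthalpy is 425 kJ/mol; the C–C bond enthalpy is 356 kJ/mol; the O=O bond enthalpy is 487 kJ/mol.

Let D be the C=O bond energy.
Σ(broken) = 6×356 + 20×425 + 13×487 = 16967
Σ(formed) = 16×D + 20×445 = 8900 + 16D
ΔH = Σ(broken) − Σ(formed) = (16967) − (8900 + 16D) = +8067 − 16D
Setting this equal to −5037 kJ gives 16D = 13104, so D = 819 kJ/mol.

D(C=O) ≈ 819 kJ/mol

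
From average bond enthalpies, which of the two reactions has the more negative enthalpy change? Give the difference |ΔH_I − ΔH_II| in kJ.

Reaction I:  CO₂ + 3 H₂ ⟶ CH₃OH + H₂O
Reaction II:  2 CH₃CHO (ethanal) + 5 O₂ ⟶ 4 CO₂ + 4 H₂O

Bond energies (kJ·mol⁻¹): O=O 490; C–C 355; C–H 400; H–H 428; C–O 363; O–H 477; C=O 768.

Reaction I:
  Bonds broken (reactants):
    C=O: 2 × 768 = 1536
    H–H: 3 × 428 = 1284
    Σ(broken) = 2820 kJ
  Bonds formed (products):
    C–H: 3 × 400 = 1200
    C–O: 1 × 363 = 363
    O–H: 3 × 477 = 1431
    Σ(formed) = 2994 kJ
  ΔH_I = 2820 − 2994 = −174 kJ
Reaction II:
  Bonds broken (reactants):
    C–C: 2 × 355 = 710
    C–H: 8 × 400 = 3200
    C=O: 2 × 768 = 1536
    O=O: 5 × 490 = 2450
    Σ(broken) = 7896 kJ
  Bonds formed (products):
    C=O: 8 × 768 = 6144
    O–H: 8 × 477 = 3816
    Σ(formed) = 9960 kJ
  ΔH_II = 7896 − 9960 = −2064 kJ
ΔH_I − ΔH_II = +1890 kJ, so reaction II has the more negative ΔH; |ΔH_I − ΔH_II| = 1890 kJ.

Reaction II, by 1890 kJ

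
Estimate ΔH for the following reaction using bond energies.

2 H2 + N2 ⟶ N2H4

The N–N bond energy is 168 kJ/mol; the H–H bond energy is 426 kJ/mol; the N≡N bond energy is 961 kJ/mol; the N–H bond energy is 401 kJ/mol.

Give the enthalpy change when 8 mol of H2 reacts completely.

ΔH = +164 kJ

Bonds broken (reactants):
  H–H: 2 × 426 = 852
  N≡N: 1 × 961 = 961
  Σ(broken) = 1813 kJ
Bonds formed (products):
  N–H: 4 × 401 = 1604
  N–N: 1 × 168 = 168
  Σ(formed) = 1772 kJ
ΔH = Σ(broken) − Σ(formed) = 1813 − 1772 = +41 kJ
For 4× the reaction as written: 4 × (+41) = +164 kJ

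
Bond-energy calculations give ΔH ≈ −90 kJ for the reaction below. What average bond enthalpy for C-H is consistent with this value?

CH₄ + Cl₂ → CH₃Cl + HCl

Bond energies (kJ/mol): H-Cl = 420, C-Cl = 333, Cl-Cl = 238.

Let D be the C-H bond energy.
Σ(broken) = 4×D + 1×238 = 238 + 4D
Σ(formed) = 1×333 + 3×D + 1×420 = 753 + 3D
ΔH = Σ(broken) − Σ(formed) = (238 + 4D) − (753 + 3D) = −515 + D
Setting this equal to −90 kJ gives D = 425 kJ/mol.

D(C-H) ≈ 425 kJ/mol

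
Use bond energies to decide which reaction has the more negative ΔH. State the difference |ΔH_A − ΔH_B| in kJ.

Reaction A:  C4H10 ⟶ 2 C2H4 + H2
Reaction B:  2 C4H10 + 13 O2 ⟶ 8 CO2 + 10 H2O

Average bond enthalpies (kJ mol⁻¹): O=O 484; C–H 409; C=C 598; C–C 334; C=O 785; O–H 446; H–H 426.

Reaction B, by 5202 kJ

Reaction A:
  Bonds broken (reactants):
    C–C: 3 × 334 = 1002
    C–H: 10 × 409 = 4090
    Σ(broken) = 5092 kJ
  Bonds formed (products):
    C–H: 8 × 409 = 3272
    C=C: 2 × 598 = 1196
    H–H: 1 × 426 = 426
    Σ(formed) = 4894 kJ
  ΔH_A = 5092 − 4894 = +198 kJ
Reaction B:
  Bonds broken (reactants):
    C–C: 6 × 334 = 2004
    C–H: 20 × 409 = 8180
    O=O: 13 × 484 = 6292
    Σ(broken) = 16476 kJ
  Bonds formed (products):
    C=O: 16 × 785 = 12560
    O–H: 20 × 446 = 8920
    Σ(formed) = 21480 kJ
  ΔH_B = 16476 − 21480 = −5004 kJ
ΔH_A − ΔH_B = +5202 kJ, so reaction B has the more negative ΔH; |ΔH_A − ΔH_B| = 5202 kJ.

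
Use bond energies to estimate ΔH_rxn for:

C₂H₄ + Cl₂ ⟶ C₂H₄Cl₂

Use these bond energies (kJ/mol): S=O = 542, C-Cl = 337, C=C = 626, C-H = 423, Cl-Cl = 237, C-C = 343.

ΔH ≈ −154 kJ

Bonds broken (reactants):
  C-H: 4 × 423 = 1692
  C=C: 1 × 626 = 626
  Cl-Cl: 1 × 237 = 237
  Σ(broken) = 2555 kJ
Bonds formed (products):
  C-C: 1 × 343 = 343
  C-Cl: 2 × 337 = 674
  C-H: 4 × 423 = 1692
  Σ(formed) = 2709 kJ
ΔH = Σ(broken) − Σ(formed) = 2555 − 2709 = −154 kJ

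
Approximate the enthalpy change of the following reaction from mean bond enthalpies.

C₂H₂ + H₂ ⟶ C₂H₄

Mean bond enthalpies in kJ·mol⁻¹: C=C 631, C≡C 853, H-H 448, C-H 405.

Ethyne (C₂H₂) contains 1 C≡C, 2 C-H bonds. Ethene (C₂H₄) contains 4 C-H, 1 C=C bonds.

Bonds broken (reactants):
  C≡C: 1 × 853 = 853
  C-H: 2 × 405 = 810
  H-H: 1 × 448 = 448
  Σ(broken) = 2111 kJ
Bonds formed (products):
  C-H: 4 × 405 = 1620
  C=C: 1 × 631 = 631
  Σ(formed) = 2251 kJ
ΔH = Σ(broken) − Σ(formed) = 2111 − 2251 = −140 kJ

ΔH ≈ −140 kJ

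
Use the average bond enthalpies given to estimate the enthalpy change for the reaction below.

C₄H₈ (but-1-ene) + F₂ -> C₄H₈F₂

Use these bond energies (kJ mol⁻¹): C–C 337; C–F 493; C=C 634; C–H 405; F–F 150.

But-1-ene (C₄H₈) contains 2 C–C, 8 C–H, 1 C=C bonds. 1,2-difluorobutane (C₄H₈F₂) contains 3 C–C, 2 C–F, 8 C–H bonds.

Bonds broken (reactants):
  C–C: 2 × 337 = 674
  C–H: 8 × 405 = 3240
  C=C: 1 × 634 = 634
  F–F: 1 × 150 = 150
  Σ(broken) = 4698 kJ
Bonds formed (products):
  C–C: 3 × 337 = 1011
  C–F: 2 × 493 = 986
  C–H: 8 × 405 = 3240
  Σ(formed) = 5237 kJ
ΔH = Σ(broken) − Σ(formed) = 4698 − 5237 = −539 kJ

ΔH ≈ −539 kJ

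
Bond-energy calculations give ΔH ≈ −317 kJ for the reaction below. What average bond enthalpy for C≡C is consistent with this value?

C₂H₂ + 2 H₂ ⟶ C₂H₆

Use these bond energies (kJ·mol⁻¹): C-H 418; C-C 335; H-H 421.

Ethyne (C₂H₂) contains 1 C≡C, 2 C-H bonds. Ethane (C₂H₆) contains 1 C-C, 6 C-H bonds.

Let D be the C≡C bond energy.
Σ(broken) = 1×D + 2×418 + 2×421 = 1678 + D
Σ(formed) = 1×335 + 6×418 = 2843
ΔH = Σ(broken) − Σ(formed) = (1678 + D) − (2843) = −1165 + D
Setting this equal to −317 kJ gives D = 848 kJ/mol.

D(C≡C) ≈ 848 kJ/mol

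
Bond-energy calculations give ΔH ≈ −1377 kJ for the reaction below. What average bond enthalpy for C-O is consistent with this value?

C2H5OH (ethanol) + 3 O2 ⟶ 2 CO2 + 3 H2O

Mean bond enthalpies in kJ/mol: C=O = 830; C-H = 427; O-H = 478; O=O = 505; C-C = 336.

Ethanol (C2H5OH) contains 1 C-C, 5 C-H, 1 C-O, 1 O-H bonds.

Let D be the C-O bond energy.
Σ(broken) = 1×336 + 5×427 + 1×D + 1×478 + 3×505 = 4464 + D
Σ(formed) = 4×830 + 6×478 = 6188
ΔH = Σ(broken) − Σ(formed) = (4464 + D) − (6188) = −1724 + D
Setting this equal to −1377 kJ gives D = 347 kJ/mol.

D(C-O) ≈ 347 kJ/mol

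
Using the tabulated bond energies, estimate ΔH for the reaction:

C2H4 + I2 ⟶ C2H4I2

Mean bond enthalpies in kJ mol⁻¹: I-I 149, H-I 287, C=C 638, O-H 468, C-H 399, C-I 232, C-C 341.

Bonds broken (reactants):
  C-H: 4 × 399 = 1596
  C=C: 1 × 638 = 638
  I-I: 1 × 149 = 149
  Σ(broken) = 2383 kJ
Bonds formed (products):
  C-C: 1 × 341 = 341
  C-H: 4 × 399 = 1596
  C-I: 2 × 232 = 464
  Σ(formed) = 2401 kJ
ΔH = Σ(broken) − Σ(formed) = 2383 − 2401 = −18 kJ

ΔH ≈ −18 kJ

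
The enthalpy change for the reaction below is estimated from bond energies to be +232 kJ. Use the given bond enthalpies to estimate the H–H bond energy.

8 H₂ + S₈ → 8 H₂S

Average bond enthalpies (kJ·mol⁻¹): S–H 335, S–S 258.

Let D be the H–H bond energy.
Σ(broken) = 8×D + 8×258 = 2064 + 8D
Σ(formed) = 16×335 = 5360
ΔH = Σ(broken) − Σ(formed) = (2064 + 8D) − (5360) = −3296 + 8D
Setting this equal to +232 kJ gives 8D = 3528, so D = 441 kJ/mol.

D(H–H) ≈ 441 kJ/mol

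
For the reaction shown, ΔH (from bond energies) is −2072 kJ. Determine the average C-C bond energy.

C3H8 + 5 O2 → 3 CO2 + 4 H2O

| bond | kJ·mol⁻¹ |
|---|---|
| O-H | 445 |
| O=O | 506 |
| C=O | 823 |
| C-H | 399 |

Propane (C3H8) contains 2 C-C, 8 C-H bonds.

Let D be the C-C bond energy.
Σ(broken) = 2×D + 8×399 + 5×506 = 5722 + 2D
Σ(formed) = 6×823 + 8×445 = 8498
ΔH = Σ(broken) − Σ(formed) = (5722 + 2D) − (8498) = −2776 + 2D
Setting this equal to −2072 kJ gives 2D = 704, so D = 352 kJ/mol.

D(C-C) ≈ 352 kJ/mol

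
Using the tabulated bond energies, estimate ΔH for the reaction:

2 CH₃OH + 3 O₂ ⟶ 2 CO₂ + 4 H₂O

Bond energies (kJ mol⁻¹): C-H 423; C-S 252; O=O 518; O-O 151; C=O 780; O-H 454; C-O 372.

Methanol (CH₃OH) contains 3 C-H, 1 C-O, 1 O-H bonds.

Bonds broken (reactants):
  C-H: 6 × 423 = 2538
  C-O: 2 × 372 = 744
  O-H: 2 × 454 = 908
  O=O: 3 × 518 = 1554
  Σ(broken) = 5744 kJ
Bonds formed (products):
  C=O: 4 × 780 = 3120
  O-H: 8 × 454 = 3632
  Σ(formed) = 6752 kJ
ΔH = Σ(broken) − Σ(formed) = 5744 − 6752 = −1008 kJ

ΔH ≈ −1008 kJ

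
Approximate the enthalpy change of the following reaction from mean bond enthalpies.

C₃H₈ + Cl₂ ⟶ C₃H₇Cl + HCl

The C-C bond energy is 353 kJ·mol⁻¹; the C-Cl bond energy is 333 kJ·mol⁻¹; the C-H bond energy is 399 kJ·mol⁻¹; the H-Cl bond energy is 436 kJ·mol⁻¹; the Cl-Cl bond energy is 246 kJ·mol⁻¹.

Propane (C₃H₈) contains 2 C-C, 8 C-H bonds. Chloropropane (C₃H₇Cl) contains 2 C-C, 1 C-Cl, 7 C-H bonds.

Bonds broken (reactants):
  C-C: 2 × 353 = 706
  C-H: 8 × 399 = 3192
  Cl-Cl: 1 × 246 = 246
  Σ(broken) = 4144 kJ
Bonds formed (products):
  C-C: 2 × 353 = 706
  C-Cl: 1 × 333 = 333
  C-H: 7 × 399 = 2793
  H-Cl: 1 × 436 = 436
  Σ(formed) = 4268 kJ
ΔH = Σ(broken) − Σ(formed) = 4144 − 4268 = −124 kJ

ΔH ≈ −124 kJ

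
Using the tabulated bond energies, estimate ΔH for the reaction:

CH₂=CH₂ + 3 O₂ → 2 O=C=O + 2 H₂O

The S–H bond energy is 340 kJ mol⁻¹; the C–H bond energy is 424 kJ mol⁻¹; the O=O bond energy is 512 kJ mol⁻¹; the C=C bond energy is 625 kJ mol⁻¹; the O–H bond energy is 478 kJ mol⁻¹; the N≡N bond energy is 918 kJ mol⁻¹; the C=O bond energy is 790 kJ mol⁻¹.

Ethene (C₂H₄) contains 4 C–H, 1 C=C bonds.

Bonds broken (reactants):
  C–H: 4 × 424 = 1696
  C=C: 1 × 625 = 625
  O=O: 3 × 512 = 1536
  Σ(broken) = 3857 kJ
Bonds formed (products):
  C=O: 4 × 790 = 3160
  O–H: 4 × 478 = 1912
  Σ(formed) = 5072 kJ
ΔH = Σ(broken) − Σ(formed) = 3857 − 5072 = −1215 kJ

ΔH ≈ −1215 kJ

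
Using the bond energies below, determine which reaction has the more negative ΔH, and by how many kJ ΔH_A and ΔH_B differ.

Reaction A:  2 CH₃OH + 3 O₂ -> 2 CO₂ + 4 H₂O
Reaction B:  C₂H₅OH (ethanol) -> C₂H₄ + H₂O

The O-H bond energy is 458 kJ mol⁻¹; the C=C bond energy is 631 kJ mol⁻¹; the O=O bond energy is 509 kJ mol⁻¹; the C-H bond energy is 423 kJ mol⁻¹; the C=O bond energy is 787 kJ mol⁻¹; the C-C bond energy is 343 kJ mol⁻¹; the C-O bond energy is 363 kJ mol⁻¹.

Reaction A:
  Bonds broken (reactants):
    C-H: 6 × 423 = 2538
    C-O: 2 × 363 = 726
    O-H: 2 × 458 = 916
    O=O: 3 × 509 = 1527
    Σ(broken) = 5707 kJ
  Bonds formed (products):
    C=O: 4 × 787 = 3148
    O-H: 8 × 458 = 3664
    Σ(formed) = 6812 kJ
  ΔH_A = 5707 − 6812 = −1105 kJ
Reaction B:
  Bonds broken (reactants):
    C-C: 1 × 343 = 343
    C-H: 5 × 423 = 2115
    C-O: 1 × 363 = 363
    O-H: 1 × 458 = 458
    Σ(broken) = 3279 kJ
  Bonds formed (products):
    C-H: 4 × 423 = 1692
    C=C: 1 × 631 = 631
    O-H: 2 × 458 = 916
    Σ(formed) = 3239 kJ
  ΔH_B = 3279 − 3239 = +40 kJ
ΔH_A − ΔH_B = −1145 kJ, so reaction A has the more negative ΔH; |ΔH_A − ΔH_B| = 1145 kJ.

Reaction A, by 1145 kJ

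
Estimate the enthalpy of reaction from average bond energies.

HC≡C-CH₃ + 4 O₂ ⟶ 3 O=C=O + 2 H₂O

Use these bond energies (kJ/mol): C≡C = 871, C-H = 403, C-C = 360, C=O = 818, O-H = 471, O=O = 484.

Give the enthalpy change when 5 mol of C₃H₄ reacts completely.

ΔH = −10065 kJ

Bonds broken (reactants):
  C≡C: 1 × 871 = 871
  C-C: 1 × 360 = 360
  C-H: 4 × 403 = 1612
  O=O: 4 × 484 = 1936
  Σ(broken) = 4779 kJ
Bonds formed (products):
  C=O: 6 × 818 = 4908
  O-H: 4 × 471 = 1884
  Σ(formed) = 6792 kJ
ΔH = Σ(broken) − Σ(formed) = 4779 − 6792 = −2013 kJ
For 5× the reaction as written: 5 × (−2013) = −10065 kJ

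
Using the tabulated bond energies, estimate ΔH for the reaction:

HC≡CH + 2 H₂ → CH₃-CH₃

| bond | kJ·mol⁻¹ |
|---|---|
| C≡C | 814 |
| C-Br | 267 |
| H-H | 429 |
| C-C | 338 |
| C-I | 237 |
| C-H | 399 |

Bonds broken (reactants):
  C≡C: 1 × 814 = 814
  C-H: 2 × 399 = 798
  H-H: 2 × 429 = 858
  Σ(broken) = 2470 kJ
Bonds formed (products):
  C-C: 1 × 338 = 338
  C-H: 6 × 399 = 2394
  Σ(formed) = 2732 kJ
ΔH = Σ(broken) − Σ(formed) = 2470 − 2732 = −262 kJ

ΔH ≈ −262 kJ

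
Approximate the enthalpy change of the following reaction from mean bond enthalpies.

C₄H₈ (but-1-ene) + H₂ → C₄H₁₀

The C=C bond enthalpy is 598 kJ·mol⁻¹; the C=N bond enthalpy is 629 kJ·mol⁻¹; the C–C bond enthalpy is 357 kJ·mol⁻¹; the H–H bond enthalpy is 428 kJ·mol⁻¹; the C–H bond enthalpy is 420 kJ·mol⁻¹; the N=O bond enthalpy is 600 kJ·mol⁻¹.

ΔH ≈ −171 kJ

Bonds broken (reactants):
  C–C: 2 × 357 = 714
  C–H: 8 × 420 = 3360
  C=C: 1 × 598 = 598
  H–H: 1 × 428 = 428
  Σ(broken) = 5100 kJ
Bonds formed (products):
  C–C: 3 × 357 = 1071
  C–H: 10 × 420 = 4200
  Σ(formed) = 5271 kJ
ΔH = Σ(broken) − Σ(formed) = 5100 − 5271 = −171 kJ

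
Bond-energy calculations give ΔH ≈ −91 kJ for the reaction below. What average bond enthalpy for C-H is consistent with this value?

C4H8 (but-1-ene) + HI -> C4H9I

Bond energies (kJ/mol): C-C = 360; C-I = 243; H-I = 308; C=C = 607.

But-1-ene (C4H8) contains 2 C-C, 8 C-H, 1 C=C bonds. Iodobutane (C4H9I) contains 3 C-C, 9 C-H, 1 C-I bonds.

D(C-H) ≈ 403 kJ/mol

Let D be the C-H bond energy.
Σ(broken) = 2×360 + 8×D + 1×607 + 1×308 = 1635 + 8D
Σ(formed) = 3×360 + 9×D + 1×243 = 1323 + 9D
ΔH = Σ(broken) − Σ(formed) = (1635 + 8D) − (1323 + 9D) = +312 − D
Setting this equal to −91 kJ gives D = 403 kJ/mol.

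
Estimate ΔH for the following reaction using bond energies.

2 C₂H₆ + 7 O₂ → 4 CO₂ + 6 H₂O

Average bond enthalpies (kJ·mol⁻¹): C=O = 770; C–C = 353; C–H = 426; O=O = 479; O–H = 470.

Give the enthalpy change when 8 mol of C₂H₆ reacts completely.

ΔH = −10516 kJ

Bonds broken (reactants):
  C–C: 2 × 353 = 706
  C–H: 12 × 426 = 5112
  O=O: 7 × 479 = 3353
  Σ(broken) = 9171 kJ
Bonds formed (products):
  C=O: 8 × 770 = 6160
  O–H: 12 × 470 = 5640
  Σ(formed) = 11800 kJ
ΔH = Σ(broken) − Σ(formed) = 9171 − 11800 = −2629 kJ
For 4× the reaction as written: 4 × (−2629) = −10516 kJ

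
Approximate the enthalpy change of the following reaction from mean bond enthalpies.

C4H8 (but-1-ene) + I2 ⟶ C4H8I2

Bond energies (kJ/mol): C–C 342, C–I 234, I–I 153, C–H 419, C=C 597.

Bonds broken (reactants):
  C–C: 2 × 342 = 684
  C–H: 8 × 419 = 3352
  C=C: 1 × 597 = 597
  I–I: 1 × 153 = 153
  Σ(broken) = 4786 kJ
Bonds formed (products):
  C–C: 3 × 342 = 1026
  C–H: 8 × 419 = 3352
  C–I: 2 × 234 = 468
  Σ(formed) = 4846 kJ
ΔH = Σ(broken) − Σ(formed) = 4786 − 4846 = −60 kJ

ΔH ≈ −60 kJ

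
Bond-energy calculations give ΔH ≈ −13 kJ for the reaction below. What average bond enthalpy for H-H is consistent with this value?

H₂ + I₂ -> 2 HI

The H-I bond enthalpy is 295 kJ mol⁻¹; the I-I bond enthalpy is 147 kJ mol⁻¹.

D(H-H) ≈ 430 kJ/mol

Let D be the H-H bond energy.
Σ(broken) = 1×D + 1×147 = 147 + D
Σ(formed) = 2×295 = 590
ΔH = Σ(broken) − Σ(formed) = (147 + D) − (590) = −443 + D
Setting this equal to −13 kJ gives D = 430 kJ/mol.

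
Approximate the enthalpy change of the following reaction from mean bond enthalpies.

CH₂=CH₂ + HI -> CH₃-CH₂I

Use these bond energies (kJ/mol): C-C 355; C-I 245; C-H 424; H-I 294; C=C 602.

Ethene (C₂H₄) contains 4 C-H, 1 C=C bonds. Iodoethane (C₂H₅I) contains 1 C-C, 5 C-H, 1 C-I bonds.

Bonds broken (reactants):
  C-H: 4 × 424 = 1696
  C=C: 1 × 602 = 602
  H-I: 1 × 294 = 294
  Σ(broken) = 2592 kJ
Bonds formed (products):
  C-C: 1 × 355 = 355
  C-H: 5 × 424 = 2120
  C-I: 1 × 245 = 245
  Σ(formed) = 2720 kJ
ΔH = Σ(broken) − Σ(formed) = 2592 − 2720 = −128 kJ

ΔH ≈ −128 kJ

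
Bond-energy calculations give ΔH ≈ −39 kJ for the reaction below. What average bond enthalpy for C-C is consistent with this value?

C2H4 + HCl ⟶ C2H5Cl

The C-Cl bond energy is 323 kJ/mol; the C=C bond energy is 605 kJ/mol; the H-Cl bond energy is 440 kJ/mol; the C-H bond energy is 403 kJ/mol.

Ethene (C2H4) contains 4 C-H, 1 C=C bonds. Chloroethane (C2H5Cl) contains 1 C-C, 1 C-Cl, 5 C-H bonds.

D(C-C) ≈ 358 kJ/mol

Let D be the C-C bond energy.
Σ(broken) = 4×403 + 1×605 + 1×440 = 2657
Σ(formed) = 1×D + 1×323 + 5×403 = 2338 + D
ΔH = Σ(broken) − Σ(formed) = (2657) − (2338 + D) = +319 − D
Setting this equal to −39 kJ gives D = 358 kJ/mol.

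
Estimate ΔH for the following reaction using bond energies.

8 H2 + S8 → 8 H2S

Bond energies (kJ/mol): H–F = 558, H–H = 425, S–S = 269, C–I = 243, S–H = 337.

ΔH ≈ +160 kJ

Bonds broken (reactants):
  H–H: 8 × 425 = 3400
  S–S: 8 × 269 = 2152
  Σ(broken) = 5552 kJ
Bonds formed (products):
  S–H: 16 × 337 = 5392
  Σ(formed) = 5392 kJ
ΔH = Σ(broken) − Σ(formed) = 5552 − 5392 = +160 kJ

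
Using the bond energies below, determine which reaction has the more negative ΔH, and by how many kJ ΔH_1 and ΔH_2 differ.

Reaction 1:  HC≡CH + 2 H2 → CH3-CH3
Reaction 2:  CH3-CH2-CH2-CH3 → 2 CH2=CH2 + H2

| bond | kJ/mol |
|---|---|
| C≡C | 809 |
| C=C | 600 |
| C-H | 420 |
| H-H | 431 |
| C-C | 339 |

Reaction 1:
  Bonds broken (reactants):
    C≡C: 1 × 809 = 809
    C-H: 2 × 420 = 840
    H-H: 2 × 431 = 862
    Σ(broken) = 2511 kJ
  Bonds formed (products):
    C-C: 1 × 339 = 339
    C-H: 6 × 420 = 2520
    Σ(formed) = 2859 kJ
  ΔH_1 = 2511 − 2859 = −348 kJ
Reaction 2:
  Bonds broken (reactants):
    C-C: 3 × 339 = 1017
    C-H: 10 × 420 = 4200
    Σ(broken) = 5217 kJ
  Bonds formed (products):
    C-H: 8 × 420 = 3360
    C=C: 2 × 600 = 1200
    H-H: 1 × 431 = 431
    Σ(formed) = 4991 kJ
  ΔH_2 = 5217 − 4991 = +226 kJ
ΔH_1 − ΔH_2 = −574 kJ, so reaction 1 has the more negative ΔH; |ΔH_1 − ΔH_2| = 574 kJ.

Reaction 1, by 574 kJ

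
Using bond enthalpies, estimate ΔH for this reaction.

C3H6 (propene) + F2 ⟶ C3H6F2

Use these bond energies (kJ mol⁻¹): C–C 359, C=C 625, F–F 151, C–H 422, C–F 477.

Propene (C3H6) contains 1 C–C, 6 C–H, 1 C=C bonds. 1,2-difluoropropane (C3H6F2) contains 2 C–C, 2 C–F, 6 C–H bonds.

Bonds broken (reactants):
  C–C: 1 × 359 = 359
  C–H: 6 × 422 = 2532
  C=C: 1 × 625 = 625
  F–F: 1 × 151 = 151
  Σ(broken) = 3667 kJ
Bonds formed (products):
  C–C: 2 × 359 = 718
  C–F: 2 × 477 = 954
  C–H: 6 × 422 = 2532
  Σ(formed) = 4204 kJ
ΔH = Σ(broken) − Σ(formed) = 3667 − 4204 = −537 kJ

ΔH ≈ −537 kJ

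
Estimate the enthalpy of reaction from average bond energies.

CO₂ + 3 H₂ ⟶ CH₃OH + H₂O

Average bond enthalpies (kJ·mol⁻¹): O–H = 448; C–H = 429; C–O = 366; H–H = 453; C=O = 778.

ΔH ≈ −82 kJ

Bonds broken (reactants):
  C=O: 2 × 778 = 1556
  H–H: 3 × 453 = 1359
  Σ(broken) = 2915 kJ
Bonds formed (products):
  C–H: 3 × 429 = 1287
  C–O: 1 × 366 = 366
  O–H: 3 × 448 = 1344
  Σ(formed) = 2997 kJ
ΔH = Σ(broken) − Σ(formed) = 2915 − 2997 = −82 kJ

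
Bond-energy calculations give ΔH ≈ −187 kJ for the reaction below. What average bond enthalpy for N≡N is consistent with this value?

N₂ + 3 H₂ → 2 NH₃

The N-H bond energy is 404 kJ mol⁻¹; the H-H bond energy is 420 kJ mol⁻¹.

Let D be the N≡N bond energy.
Σ(broken) = 3×420 + 1×D = 1260 + D
Σ(formed) = 6×404 = 2424
ΔH = Σ(broken) − Σ(formed) = (1260 + D) − (2424) = −1164 + D
Setting this equal to −187 kJ gives D = 977 kJ/mol.

D(N≡N) ≈ 977 kJ/mol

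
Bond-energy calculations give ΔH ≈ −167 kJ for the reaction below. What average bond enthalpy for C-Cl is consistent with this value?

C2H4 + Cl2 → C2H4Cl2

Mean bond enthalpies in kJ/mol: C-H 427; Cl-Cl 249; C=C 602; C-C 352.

Let D be the C-Cl bond energy.
Σ(broken) = 4×427 + 1×602 + 1×249 = 2559
Σ(formed) = 1×352 + 2×D + 4×427 = 2060 + 2D
ΔH = Σ(broken) − Σ(formed) = (2559) − (2060 + 2D) = +499 − 2D
Setting this equal to −167 kJ gives 2D = 666, so D = 333 kJ/mol.

D(C-Cl) ≈ 333 kJ/mol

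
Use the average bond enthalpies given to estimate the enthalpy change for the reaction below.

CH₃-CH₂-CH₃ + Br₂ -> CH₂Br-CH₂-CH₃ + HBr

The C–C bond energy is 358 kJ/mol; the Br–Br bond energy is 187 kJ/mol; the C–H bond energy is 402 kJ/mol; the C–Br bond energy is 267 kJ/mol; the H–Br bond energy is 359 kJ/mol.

Bonds broken (reactants):
  Br–Br: 1 × 187 = 187
  C–C: 2 × 358 = 716
  C–H: 8 × 402 = 3216
  Σ(broken) = 4119 kJ
Bonds formed (products):
  C–Br: 1 × 267 = 267
  C–C: 2 × 358 = 716
  C–H: 7 × 402 = 2814
  H–Br: 1 × 359 = 359
  Σ(formed) = 4156 kJ
ΔH = Σ(broken) − Σ(formed) = 4119 − 4156 = −37 kJ

ΔH ≈ −37 kJ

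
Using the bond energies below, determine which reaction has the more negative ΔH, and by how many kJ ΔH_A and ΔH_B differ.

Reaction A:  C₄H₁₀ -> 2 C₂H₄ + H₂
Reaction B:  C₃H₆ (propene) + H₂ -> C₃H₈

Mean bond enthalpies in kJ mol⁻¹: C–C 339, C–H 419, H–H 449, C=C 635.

Reaction A:
  Bonds broken (reactants):
    C–C: 3 × 339 = 1017
    C–H: 10 × 419 = 4190
    Σ(broken) = 5207 kJ
  Bonds formed (products):
    C–H: 8 × 419 = 3352
    C=C: 2 × 635 = 1270
    H–H: 1 × 449 = 449
    Σ(formed) = 5071 kJ
  ΔH_A = 5207 − 5071 = +136 kJ
Reaction B:
  Bonds broken (reactants):
    C–C: 1 × 339 = 339
    C–H: 6 × 419 = 2514
    C=C: 1 × 635 = 635
    H–H: 1 × 449 = 449
    Σ(broken) = 3937 kJ
  Bonds formed (products):
    C–C: 2 × 339 = 678
    C–H: 8 × 419 = 3352
    Σ(formed) = 4030 kJ
  ΔH_B = 3937 − 4030 = −93 kJ
ΔH_A − ΔH_B = +229 kJ, so reaction B has the more negative ΔH; |ΔH_A − ΔH_B| = 229 kJ.

Reaction B, by 229 kJ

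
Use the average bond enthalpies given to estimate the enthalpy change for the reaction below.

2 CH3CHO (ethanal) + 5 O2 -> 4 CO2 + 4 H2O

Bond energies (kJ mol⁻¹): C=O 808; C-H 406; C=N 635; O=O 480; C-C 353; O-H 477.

ΔH ≈ −2310 kJ

Bonds broken (reactants):
  C-C: 2 × 353 = 706
  C-H: 8 × 406 = 3248
  C=O: 2 × 808 = 1616
  O=O: 5 × 480 = 2400
  Σ(broken) = 7970 kJ
Bonds formed (products):
  C=O: 8 × 808 = 6464
  O-H: 8 × 477 = 3816
  Σ(formed) = 10280 kJ
ΔH = Σ(broken) − Σ(formed) = 7970 − 10280 = −2310 kJ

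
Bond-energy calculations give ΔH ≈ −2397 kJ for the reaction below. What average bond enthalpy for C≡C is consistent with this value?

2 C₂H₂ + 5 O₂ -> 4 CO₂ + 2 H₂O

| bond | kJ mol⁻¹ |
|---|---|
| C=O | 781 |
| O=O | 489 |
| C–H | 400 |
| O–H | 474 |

D(C≡C) ≈ 851 kJ/mol

Let D be the C≡C bond energy.
Σ(broken) = 2×D + 4×400 + 5×489 = 4045 + 2D
Σ(formed) = 8×781 + 4×474 = 8144
ΔH = Σ(broken) − Σ(formed) = (4045 + 2D) − (8144) = −4099 + 2D
Setting this equal to −2397 kJ gives 2D = 1702, so D = 851 kJ/mol.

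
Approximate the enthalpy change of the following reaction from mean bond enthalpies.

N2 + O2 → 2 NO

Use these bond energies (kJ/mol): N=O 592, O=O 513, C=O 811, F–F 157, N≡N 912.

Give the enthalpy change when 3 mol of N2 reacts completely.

ΔH = +723 kJ

Bonds broken (reactants):
  N≡N: 1 × 912 = 912
  O=O: 1 × 513 = 513
  Σ(broken) = 1425 kJ
Bonds formed (products):
  N=O: 2 × 592 = 1184
  Σ(formed) = 1184 kJ
ΔH = Σ(broken) − Σ(formed) = 1425 − 1184 = +241 kJ
For 3× the reaction as written: 3 × (+241) = +723 kJ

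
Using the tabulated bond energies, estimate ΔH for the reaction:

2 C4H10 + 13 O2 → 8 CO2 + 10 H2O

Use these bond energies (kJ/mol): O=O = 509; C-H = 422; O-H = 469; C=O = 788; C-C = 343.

Bonds broken (reactants):
  C-C: 6 × 343 = 2058
  C-H: 20 × 422 = 8440
  O=O: 13 × 509 = 6617
  Σ(broken) = 17115 kJ
Bonds formed (products):
  C=O: 16 × 788 = 12608
  O-H: 20 × 469 = 9380
  Σ(formed) = 21988 kJ
ΔH = Σ(broken) − Σ(formed) = 17115 − 21988 = −4873 kJ

ΔH ≈ −4873 kJ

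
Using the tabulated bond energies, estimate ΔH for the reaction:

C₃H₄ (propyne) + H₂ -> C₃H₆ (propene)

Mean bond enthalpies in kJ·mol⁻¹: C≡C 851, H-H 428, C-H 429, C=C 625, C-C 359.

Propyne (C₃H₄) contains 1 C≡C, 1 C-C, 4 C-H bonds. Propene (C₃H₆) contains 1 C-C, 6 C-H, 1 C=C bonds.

ΔH ≈ −204 kJ

Bonds broken (reactants):
  C≡C: 1 × 851 = 851
  C-C: 1 × 359 = 359
  C-H: 4 × 429 = 1716
  H-H: 1 × 428 = 428
  Σ(broken) = 3354 kJ
Bonds formed (products):
  C-C: 1 × 359 = 359
  C-H: 6 × 429 = 2574
  C=C: 1 × 625 = 625
  Σ(formed) = 3558 kJ
ΔH = Σ(broken) − Σ(formed) = 3354 − 3558 = −204 kJ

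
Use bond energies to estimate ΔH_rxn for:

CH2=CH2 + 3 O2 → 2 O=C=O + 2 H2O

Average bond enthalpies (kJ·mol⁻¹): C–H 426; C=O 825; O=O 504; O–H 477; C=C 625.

Bonds broken (reactants):
  C–H: 4 × 426 = 1704
  C=C: 1 × 625 = 625
  O=O: 3 × 504 = 1512
  Σ(broken) = 3841 kJ
Bonds formed (products):
  C=O: 4 × 825 = 3300
  O–H: 4 × 477 = 1908
  Σ(formed) = 5208 kJ
ΔH = Σ(broken) − Σ(formed) = 3841 − 5208 = −1367 kJ

ΔH ≈ −1367 kJ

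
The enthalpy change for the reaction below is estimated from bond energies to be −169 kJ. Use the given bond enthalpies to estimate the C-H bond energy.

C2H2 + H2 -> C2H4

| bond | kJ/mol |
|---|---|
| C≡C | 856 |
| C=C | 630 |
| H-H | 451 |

Let D be the C-H bond energy.
Σ(broken) = 1×856 + 2×D + 1×451 = 1307 + 2D
Σ(formed) = 4×D + 1×630 = 630 + 4D
ΔH = Σ(broken) − Σ(formed) = (1307 + 2D) − (630 + 4D) = +677 − 2D
Setting this equal to −169 kJ gives 2D = 846, so D = 423 kJ/mol.

D(C-H) ≈ 423 kJ/mol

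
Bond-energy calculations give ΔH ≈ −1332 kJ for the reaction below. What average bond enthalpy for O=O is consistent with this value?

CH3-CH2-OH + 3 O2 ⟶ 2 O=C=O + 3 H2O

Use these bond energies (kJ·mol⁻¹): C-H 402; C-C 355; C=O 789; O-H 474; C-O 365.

Let D be the O=O bond energy.
Σ(broken) = 1×355 + 5×402 + 1×365 + 1×474 + 3×D = 3204 + 3D
Σ(formed) = 4×789 + 6×474 = 6000
ΔH = Σ(broken) − Σ(formed) = (3204 + 3D) − (6000) = −2796 + 3D
Setting this equal to −1332 kJ gives 3D = 1464, so D = 488 kJ/mol.

D(O=O) ≈ 488 kJ/mol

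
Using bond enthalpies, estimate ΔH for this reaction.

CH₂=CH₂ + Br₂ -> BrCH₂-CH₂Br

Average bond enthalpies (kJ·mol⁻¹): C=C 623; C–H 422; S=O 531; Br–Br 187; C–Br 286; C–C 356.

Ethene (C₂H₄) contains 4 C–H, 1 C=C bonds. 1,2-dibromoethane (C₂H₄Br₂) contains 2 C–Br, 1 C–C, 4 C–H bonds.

ΔH ≈ −118 kJ

Bonds broken (reactants):
  Br–Br: 1 × 187 = 187
  C–H: 4 × 422 = 1688
  C=C: 1 × 623 = 623
  Σ(broken) = 2498 kJ
Bonds formed (products):
  C–Br: 2 × 286 = 572
  C–C: 1 × 356 = 356
  C–H: 4 × 422 = 1688
  Σ(formed) = 2616 kJ
ΔH = Σ(broken) − Σ(formed) = 2498 − 2616 = −118 kJ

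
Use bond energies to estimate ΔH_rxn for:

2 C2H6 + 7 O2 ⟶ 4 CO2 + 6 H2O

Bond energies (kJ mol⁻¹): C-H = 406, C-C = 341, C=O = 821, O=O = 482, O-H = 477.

Bonds broken (reactants):
  C-C: 2 × 341 = 682
  C-H: 12 × 406 = 4872
  O=O: 7 × 482 = 3374
  Σ(broken) = 8928 kJ
Bonds formed (products):
  C=O: 8 × 821 = 6568
  O-H: 12 × 477 = 5724
  Σ(formed) = 12292 kJ
ΔH = Σ(broken) − Σ(formed) = 8928 − 12292 = −3364 kJ

ΔH ≈ −3364 kJ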